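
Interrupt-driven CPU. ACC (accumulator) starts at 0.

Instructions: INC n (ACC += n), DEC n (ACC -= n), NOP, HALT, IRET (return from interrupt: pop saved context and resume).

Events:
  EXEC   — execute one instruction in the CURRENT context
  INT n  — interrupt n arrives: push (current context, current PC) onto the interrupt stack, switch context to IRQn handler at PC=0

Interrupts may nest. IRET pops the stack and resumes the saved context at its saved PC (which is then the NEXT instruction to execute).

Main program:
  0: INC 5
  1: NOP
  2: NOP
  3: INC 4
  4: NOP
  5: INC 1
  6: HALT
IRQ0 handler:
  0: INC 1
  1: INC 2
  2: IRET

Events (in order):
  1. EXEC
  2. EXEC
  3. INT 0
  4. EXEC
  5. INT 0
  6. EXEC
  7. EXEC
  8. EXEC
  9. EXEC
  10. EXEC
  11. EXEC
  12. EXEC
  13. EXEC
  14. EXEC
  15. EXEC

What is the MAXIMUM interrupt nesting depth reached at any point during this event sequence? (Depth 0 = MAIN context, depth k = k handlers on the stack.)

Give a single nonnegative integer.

Answer: 2

Derivation:
Event 1 (EXEC): [MAIN] PC=0: INC 5 -> ACC=5 [depth=0]
Event 2 (EXEC): [MAIN] PC=1: NOP [depth=0]
Event 3 (INT 0): INT 0 arrives: push (MAIN, PC=2), enter IRQ0 at PC=0 (depth now 1) [depth=1]
Event 4 (EXEC): [IRQ0] PC=0: INC 1 -> ACC=6 [depth=1]
Event 5 (INT 0): INT 0 arrives: push (IRQ0, PC=1), enter IRQ0 at PC=0 (depth now 2) [depth=2]
Event 6 (EXEC): [IRQ0] PC=0: INC 1 -> ACC=7 [depth=2]
Event 7 (EXEC): [IRQ0] PC=1: INC 2 -> ACC=9 [depth=2]
Event 8 (EXEC): [IRQ0] PC=2: IRET -> resume IRQ0 at PC=1 (depth now 1) [depth=1]
Event 9 (EXEC): [IRQ0] PC=1: INC 2 -> ACC=11 [depth=1]
Event 10 (EXEC): [IRQ0] PC=2: IRET -> resume MAIN at PC=2 (depth now 0) [depth=0]
Event 11 (EXEC): [MAIN] PC=2: NOP [depth=0]
Event 12 (EXEC): [MAIN] PC=3: INC 4 -> ACC=15 [depth=0]
Event 13 (EXEC): [MAIN] PC=4: NOP [depth=0]
Event 14 (EXEC): [MAIN] PC=5: INC 1 -> ACC=16 [depth=0]
Event 15 (EXEC): [MAIN] PC=6: HALT [depth=0]
Max depth observed: 2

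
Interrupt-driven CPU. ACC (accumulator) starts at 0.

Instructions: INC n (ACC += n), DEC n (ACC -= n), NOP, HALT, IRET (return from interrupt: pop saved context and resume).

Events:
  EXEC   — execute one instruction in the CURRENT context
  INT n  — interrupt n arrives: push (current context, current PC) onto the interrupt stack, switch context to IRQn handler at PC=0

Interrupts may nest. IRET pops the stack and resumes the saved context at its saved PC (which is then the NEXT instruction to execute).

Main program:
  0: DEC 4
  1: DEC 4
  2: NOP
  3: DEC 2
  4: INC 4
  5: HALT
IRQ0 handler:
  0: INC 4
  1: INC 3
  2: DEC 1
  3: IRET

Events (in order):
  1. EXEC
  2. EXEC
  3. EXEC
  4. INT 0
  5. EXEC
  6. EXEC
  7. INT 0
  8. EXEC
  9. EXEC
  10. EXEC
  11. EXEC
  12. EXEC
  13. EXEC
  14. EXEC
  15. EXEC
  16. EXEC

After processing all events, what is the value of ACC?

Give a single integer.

Answer: 6

Derivation:
Event 1 (EXEC): [MAIN] PC=0: DEC 4 -> ACC=-4
Event 2 (EXEC): [MAIN] PC=1: DEC 4 -> ACC=-8
Event 3 (EXEC): [MAIN] PC=2: NOP
Event 4 (INT 0): INT 0 arrives: push (MAIN, PC=3), enter IRQ0 at PC=0 (depth now 1)
Event 5 (EXEC): [IRQ0] PC=0: INC 4 -> ACC=-4
Event 6 (EXEC): [IRQ0] PC=1: INC 3 -> ACC=-1
Event 7 (INT 0): INT 0 arrives: push (IRQ0, PC=2), enter IRQ0 at PC=0 (depth now 2)
Event 8 (EXEC): [IRQ0] PC=0: INC 4 -> ACC=3
Event 9 (EXEC): [IRQ0] PC=1: INC 3 -> ACC=6
Event 10 (EXEC): [IRQ0] PC=2: DEC 1 -> ACC=5
Event 11 (EXEC): [IRQ0] PC=3: IRET -> resume IRQ0 at PC=2 (depth now 1)
Event 12 (EXEC): [IRQ0] PC=2: DEC 1 -> ACC=4
Event 13 (EXEC): [IRQ0] PC=3: IRET -> resume MAIN at PC=3 (depth now 0)
Event 14 (EXEC): [MAIN] PC=3: DEC 2 -> ACC=2
Event 15 (EXEC): [MAIN] PC=4: INC 4 -> ACC=6
Event 16 (EXEC): [MAIN] PC=5: HALT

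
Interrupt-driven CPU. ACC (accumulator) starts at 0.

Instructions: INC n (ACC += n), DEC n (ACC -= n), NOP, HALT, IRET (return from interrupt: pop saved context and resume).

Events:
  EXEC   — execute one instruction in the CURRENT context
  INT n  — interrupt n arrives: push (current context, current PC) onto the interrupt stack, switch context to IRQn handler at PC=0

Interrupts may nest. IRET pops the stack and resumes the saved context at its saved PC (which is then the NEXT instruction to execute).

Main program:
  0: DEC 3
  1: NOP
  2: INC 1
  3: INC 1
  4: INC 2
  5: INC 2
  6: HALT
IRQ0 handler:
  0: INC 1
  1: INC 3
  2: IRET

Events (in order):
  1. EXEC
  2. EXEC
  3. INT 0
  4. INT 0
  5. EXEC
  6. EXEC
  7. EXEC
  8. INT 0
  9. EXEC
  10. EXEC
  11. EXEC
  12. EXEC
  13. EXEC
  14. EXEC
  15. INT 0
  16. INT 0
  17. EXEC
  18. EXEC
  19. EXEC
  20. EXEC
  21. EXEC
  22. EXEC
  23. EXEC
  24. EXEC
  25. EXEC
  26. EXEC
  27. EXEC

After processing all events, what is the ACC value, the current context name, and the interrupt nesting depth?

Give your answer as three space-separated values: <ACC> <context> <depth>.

Answer: 23 MAIN 0

Derivation:
Event 1 (EXEC): [MAIN] PC=0: DEC 3 -> ACC=-3
Event 2 (EXEC): [MAIN] PC=1: NOP
Event 3 (INT 0): INT 0 arrives: push (MAIN, PC=2), enter IRQ0 at PC=0 (depth now 1)
Event 4 (INT 0): INT 0 arrives: push (IRQ0, PC=0), enter IRQ0 at PC=0 (depth now 2)
Event 5 (EXEC): [IRQ0] PC=0: INC 1 -> ACC=-2
Event 6 (EXEC): [IRQ0] PC=1: INC 3 -> ACC=1
Event 7 (EXEC): [IRQ0] PC=2: IRET -> resume IRQ0 at PC=0 (depth now 1)
Event 8 (INT 0): INT 0 arrives: push (IRQ0, PC=0), enter IRQ0 at PC=0 (depth now 2)
Event 9 (EXEC): [IRQ0] PC=0: INC 1 -> ACC=2
Event 10 (EXEC): [IRQ0] PC=1: INC 3 -> ACC=5
Event 11 (EXEC): [IRQ0] PC=2: IRET -> resume IRQ0 at PC=0 (depth now 1)
Event 12 (EXEC): [IRQ0] PC=0: INC 1 -> ACC=6
Event 13 (EXEC): [IRQ0] PC=1: INC 3 -> ACC=9
Event 14 (EXEC): [IRQ0] PC=2: IRET -> resume MAIN at PC=2 (depth now 0)
Event 15 (INT 0): INT 0 arrives: push (MAIN, PC=2), enter IRQ0 at PC=0 (depth now 1)
Event 16 (INT 0): INT 0 arrives: push (IRQ0, PC=0), enter IRQ0 at PC=0 (depth now 2)
Event 17 (EXEC): [IRQ0] PC=0: INC 1 -> ACC=10
Event 18 (EXEC): [IRQ0] PC=1: INC 3 -> ACC=13
Event 19 (EXEC): [IRQ0] PC=2: IRET -> resume IRQ0 at PC=0 (depth now 1)
Event 20 (EXEC): [IRQ0] PC=0: INC 1 -> ACC=14
Event 21 (EXEC): [IRQ0] PC=1: INC 3 -> ACC=17
Event 22 (EXEC): [IRQ0] PC=2: IRET -> resume MAIN at PC=2 (depth now 0)
Event 23 (EXEC): [MAIN] PC=2: INC 1 -> ACC=18
Event 24 (EXEC): [MAIN] PC=3: INC 1 -> ACC=19
Event 25 (EXEC): [MAIN] PC=4: INC 2 -> ACC=21
Event 26 (EXEC): [MAIN] PC=5: INC 2 -> ACC=23
Event 27 (EXEC): [MAIN] PC=6: HALT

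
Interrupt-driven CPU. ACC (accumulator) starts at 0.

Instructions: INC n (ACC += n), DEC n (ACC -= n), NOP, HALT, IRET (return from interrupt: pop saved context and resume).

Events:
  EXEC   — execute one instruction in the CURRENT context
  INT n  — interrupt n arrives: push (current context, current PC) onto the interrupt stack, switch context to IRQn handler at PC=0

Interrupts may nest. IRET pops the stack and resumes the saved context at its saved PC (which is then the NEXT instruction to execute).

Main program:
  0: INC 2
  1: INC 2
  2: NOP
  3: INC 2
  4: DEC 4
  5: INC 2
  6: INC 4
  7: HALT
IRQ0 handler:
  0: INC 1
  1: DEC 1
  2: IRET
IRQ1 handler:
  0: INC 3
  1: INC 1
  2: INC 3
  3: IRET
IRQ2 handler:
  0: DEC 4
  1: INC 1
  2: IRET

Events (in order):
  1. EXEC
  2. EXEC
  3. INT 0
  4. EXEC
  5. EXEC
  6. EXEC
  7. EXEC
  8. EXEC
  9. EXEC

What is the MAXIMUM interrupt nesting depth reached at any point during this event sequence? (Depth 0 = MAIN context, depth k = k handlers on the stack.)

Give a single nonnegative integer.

Event 1 (EXEC): [MAIN] PC=0: INC 2 -> ACC=2 [depth=0]
Event 2 (EXEC): [MAIN] PC=1: INC 2 -> ACC=4 [depth=0]
Event 3 (INT 0): INT 0 arrives: push (MAIN, PC=2), enter IRQ0 at PC=0 (depth now 1) [depth=1]
Event 4 (EXEC): [IRQ0] PC=0: INC 1 -> ACC=5 [depth=1]
Event 5 (EXEC): [IRQ0] PC=1: DEC 1 -> ACC=4 [depth=1]
Event 6 (EXEC): [IRQ0] PC=2: IRET -> resume MAIN at PC=2 (depth now 0) [depth=0]
Event 7 (EXEC): [MAIN] PC=2: NOP [depth=0]
Event 8 (EXEC): [MAIN] PC=3: INC 2 -> ACC=6 [depth=0]
Event 9 (EXEC): [MAIN] PC=4: DEC 4 -> ACC=2 [depth=0]
Max depth observed: 1

Answer: 1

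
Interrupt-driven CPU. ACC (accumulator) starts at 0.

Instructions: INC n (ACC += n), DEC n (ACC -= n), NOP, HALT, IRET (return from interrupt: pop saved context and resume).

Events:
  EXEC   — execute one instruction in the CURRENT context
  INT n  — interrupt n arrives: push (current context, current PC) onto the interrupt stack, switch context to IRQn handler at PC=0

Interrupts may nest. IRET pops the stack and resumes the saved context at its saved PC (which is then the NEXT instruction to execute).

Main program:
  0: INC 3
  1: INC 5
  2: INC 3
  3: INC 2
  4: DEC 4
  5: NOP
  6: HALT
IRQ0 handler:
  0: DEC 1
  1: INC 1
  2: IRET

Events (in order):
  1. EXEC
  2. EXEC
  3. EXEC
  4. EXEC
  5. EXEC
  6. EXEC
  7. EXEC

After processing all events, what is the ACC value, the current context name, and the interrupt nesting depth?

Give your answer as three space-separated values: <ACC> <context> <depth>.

Event 1 (EXEC): [MAIN] PC=0: INC 3 -> ACC=3
Event 2 (EXEC): [MAIN] PC=1: INC 5 -> ACC=8
Event 3 (EXEC): [MAIN] PC=2: INC 3 -> ACC=11
Event 4 (EXEC): [MAIN] PC=3: INC 2 -> ACC=13
Event 5 (EXEC): [MAIN] PC=4: DEC 4 -> ACC=9
Event 6 (EXEC): [MAIN] PC=5: NOP
Event 7 (EXEC): [MAIN] PC=6: HALT

Answer: 9 MAIN 0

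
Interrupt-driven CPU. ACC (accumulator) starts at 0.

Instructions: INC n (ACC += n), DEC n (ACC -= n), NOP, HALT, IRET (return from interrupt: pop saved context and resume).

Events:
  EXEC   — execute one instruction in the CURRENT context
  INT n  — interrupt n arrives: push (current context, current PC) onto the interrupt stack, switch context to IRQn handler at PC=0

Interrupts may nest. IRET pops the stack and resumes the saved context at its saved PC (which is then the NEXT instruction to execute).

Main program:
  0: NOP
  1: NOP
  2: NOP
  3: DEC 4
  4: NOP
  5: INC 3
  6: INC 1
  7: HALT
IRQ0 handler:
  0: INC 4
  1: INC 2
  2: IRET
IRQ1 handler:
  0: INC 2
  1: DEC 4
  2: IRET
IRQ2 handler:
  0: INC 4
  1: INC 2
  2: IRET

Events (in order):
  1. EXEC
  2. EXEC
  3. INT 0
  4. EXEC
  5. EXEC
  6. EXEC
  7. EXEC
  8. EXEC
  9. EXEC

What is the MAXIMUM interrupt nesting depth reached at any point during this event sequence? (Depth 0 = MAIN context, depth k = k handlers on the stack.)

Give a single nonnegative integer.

Event 1 (EXEC): [MAIN] PC=0: NOP [depth=0]
Event 2 (EXEC): [MAIN] PC=1: NOP [depth=0]
Event 3 (INT 0): INT 0 arrives: push (MAIN, PC=2), enter IRQ0 at PC=0 (depth now 1) [depth=1]
Event 4 (EXEC): [IRQ0] PC=0: INC 4 -> ACC=4 [depth=1]
Event 5 (EXEC): [IRQ0] PC=1: INC 2 -> ACC=6 [depth=1]
Event 6 (EXEC): [IRQ0] PC=2: IRET -> resume MAIN at PC=2 (depth now 0) [depth=0]
Event 7 (EXEC): [MAIN] PC=2: NOP [depth=0]
Event 8 (EXEC): [MAIN] PC=3: DEC 4 -> ACC=2 [depth=0]
Event 9 (EXEC): [MAIN] PC=4: NOP [depth=0]
Max depth observed: 1

Answer: 1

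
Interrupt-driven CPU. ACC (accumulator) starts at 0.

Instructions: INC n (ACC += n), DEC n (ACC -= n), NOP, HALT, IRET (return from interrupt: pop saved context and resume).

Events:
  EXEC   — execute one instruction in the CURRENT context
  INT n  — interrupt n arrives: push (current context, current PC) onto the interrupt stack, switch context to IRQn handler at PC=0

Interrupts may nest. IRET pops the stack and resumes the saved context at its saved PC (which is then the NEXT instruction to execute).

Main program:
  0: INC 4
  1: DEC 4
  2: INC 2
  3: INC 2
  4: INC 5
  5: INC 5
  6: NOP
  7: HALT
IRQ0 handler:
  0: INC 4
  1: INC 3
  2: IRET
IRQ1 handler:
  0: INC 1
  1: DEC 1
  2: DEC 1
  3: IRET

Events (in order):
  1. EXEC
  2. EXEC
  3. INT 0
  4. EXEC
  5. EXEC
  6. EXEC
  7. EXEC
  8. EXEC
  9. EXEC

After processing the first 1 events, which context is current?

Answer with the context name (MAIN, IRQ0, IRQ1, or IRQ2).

Event 1 (EXEC): [MAIN] PC=0: INC 4 -> ACC=4

Answer: MAIN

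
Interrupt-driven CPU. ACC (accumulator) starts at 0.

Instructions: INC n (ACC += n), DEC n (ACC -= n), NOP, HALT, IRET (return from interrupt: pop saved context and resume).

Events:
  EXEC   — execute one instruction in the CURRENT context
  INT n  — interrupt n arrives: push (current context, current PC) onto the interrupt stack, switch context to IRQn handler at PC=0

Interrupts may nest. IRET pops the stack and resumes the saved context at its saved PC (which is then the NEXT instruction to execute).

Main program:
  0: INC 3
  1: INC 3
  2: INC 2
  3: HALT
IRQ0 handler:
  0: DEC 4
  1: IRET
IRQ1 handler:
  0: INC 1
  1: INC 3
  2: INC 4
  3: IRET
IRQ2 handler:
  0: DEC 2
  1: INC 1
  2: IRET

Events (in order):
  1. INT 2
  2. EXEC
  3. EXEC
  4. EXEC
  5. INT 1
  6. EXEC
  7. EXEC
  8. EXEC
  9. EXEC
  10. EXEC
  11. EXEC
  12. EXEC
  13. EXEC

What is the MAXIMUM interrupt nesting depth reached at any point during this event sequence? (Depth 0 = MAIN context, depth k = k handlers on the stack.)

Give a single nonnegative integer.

Answer: 1

Derivation:
Event 1 (INT 2): INT 2 arrives: push (MAIN, PC=0), enter IRQ2 at PC=0 (depth now 1) [depth=1]
Event 2 (EXEC): [IRQ2] PC=0: DEC 2 -> ACC=-2 [depth=1]
Event 3 (EXEC): [IRQ2] PC=1: INC 1 -> ACC=-1 [depth=1]
Event 4 (EXEC): [IRQ2] PC=2: IRET -> resume MAIN at PC=0 (depth now 0) [depth=0]
Event 5 (INT 1): INT 1 arrives: push (MAIN, PC=0), enter IRQ1 at PC=0 (depth now 1) [depth=1]
Event 6 (EXEC): [IRQ1] PC=0: INC 1 -> ACC=0 [depth=1]
Event 7 (EXEC): [IRQ1] PC=1: INC 3 -> ACC=3 [depth=1]
Event 8 (EXEC): [IRQ1] PC=2: INC 4 -> ACC=7 [depth=1]
Event 9 (EXEC): [IRQ1] PC=3: IRET -> resume MAIN at PC=0 (depth now 0) [depth=0]
Event 10 (EXEC): [MAIN] PC=0: INC 3 -> ACC=10 [depth=0]
Event 11 (EXEC): [MAIN] PC=1: INC 3 -> ACC=13 [depth=0]
Event 12 (EXEC): [MAIN] PC=2: INC 2 -> ACC=15 [depth=0]
Event 13 (EXEC): [MAIN] PC=3: HALT [depth=0]
Max depth observed: 1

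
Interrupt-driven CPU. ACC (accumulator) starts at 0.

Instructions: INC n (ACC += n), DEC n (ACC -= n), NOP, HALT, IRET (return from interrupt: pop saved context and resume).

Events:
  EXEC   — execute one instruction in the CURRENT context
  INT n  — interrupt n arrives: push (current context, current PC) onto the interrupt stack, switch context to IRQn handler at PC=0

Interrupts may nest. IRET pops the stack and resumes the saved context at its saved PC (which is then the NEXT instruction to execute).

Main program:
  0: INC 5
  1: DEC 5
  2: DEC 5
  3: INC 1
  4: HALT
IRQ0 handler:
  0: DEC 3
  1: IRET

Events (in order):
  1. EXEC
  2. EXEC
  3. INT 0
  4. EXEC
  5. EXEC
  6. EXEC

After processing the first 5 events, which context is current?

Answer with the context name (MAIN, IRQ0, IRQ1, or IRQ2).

Event 1 (EXEC): [MAIN] PC=0: INC 5 -> ACC=5
Event 2 (EXEC): [MAIN] PC=1: DEC 5 -> ACC=0
Event 3 (INT 0): INT 0 arrives: push (MAIN, PC=2), enter IRQ0 at PC=0 (depth now 1)
Event 4 (EXEC): [IRQ0] PC=0: DEC 3 -> ACC=-3
Event 5 (EXEC): [IRQ0] PC=1: IRET -> resume MAIN at PC=2 (depth now 0)

Answer: MAIN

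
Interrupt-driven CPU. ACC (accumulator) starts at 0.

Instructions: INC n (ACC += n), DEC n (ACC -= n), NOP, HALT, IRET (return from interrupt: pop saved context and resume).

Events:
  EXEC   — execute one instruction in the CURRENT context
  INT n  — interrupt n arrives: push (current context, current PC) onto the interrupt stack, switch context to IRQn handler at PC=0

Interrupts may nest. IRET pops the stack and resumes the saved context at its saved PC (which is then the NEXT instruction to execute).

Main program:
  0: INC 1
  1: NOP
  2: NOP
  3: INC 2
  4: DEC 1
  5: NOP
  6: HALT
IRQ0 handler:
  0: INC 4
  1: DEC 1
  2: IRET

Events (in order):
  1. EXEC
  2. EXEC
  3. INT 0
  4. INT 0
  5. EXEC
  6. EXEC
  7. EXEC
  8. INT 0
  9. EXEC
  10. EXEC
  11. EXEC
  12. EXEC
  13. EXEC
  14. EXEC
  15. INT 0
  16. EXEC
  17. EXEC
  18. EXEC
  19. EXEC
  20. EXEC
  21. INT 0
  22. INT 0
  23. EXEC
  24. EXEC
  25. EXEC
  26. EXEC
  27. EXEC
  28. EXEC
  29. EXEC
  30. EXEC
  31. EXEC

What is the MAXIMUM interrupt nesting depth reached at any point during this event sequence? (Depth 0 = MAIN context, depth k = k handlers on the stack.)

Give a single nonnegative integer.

Answer: 2

Derivation:
Event 1 (EXEC): [MAIN] PC=0: INC 1 -> ACC=1 [depth=0]
Event 2 (EXEC): [MAIN] PC=1: NOP [depth=0]
Event 3 (INT 0): INT 0 arrives: push (MAIN, PC=2), enter IRQ0 at PC=0 (depth now 1) [depth=1]
Event 4 (INT 0): INT 0 arrives: push (IRQ0, PC=0), enter IRQ0 at PC=0 (depth now 2) [depth=2]
Event 5 (EXEC): [IRQ0] PC=0: INC 4 -> ACC=5 [depth=2]
Event 6 (EXEC): [IRQ0] PC=1: DEC 1 -> ACC=4 [depth=2]
Event 7 (EXEC): [IRQ0] PC=2: IRET -> resume IRQ0 at PC=0 (depth now 1) [depth=1]
Event 8 (INT 0): INT 0 arrives: push (IRQ0, PC=0), enter IRQ0 at PC=0 (depth now 2) [depth=2]
Event 9 (EXEC): [IRQ0] PC=0: INC 4 -> ACC=8 [depth=2]
Event 10 (EXEC): [IRQ0] PC=1: DEC 1 -> ACC=7 [depth=2]
Event 11 (EXEC): [IRQ0] PC=2: IRET -> resume IRQ0 at PC=0 (depth now 1) [depth=1]
Event 12 (EXEC): [IRQ0] PC=0: INC 4 -> ACC=11 [depth=1]
Event 13 (EXEC): [IRQ0] PC=1: DEC 1 -> ACC=10 [depth=1]
Event 14 (EXEC): [IRQ0] PC=2: IRET -> resume MAIN at PC=2 (depth now 0) [depth=0]
Event 15 (INT 0): INT 0 arrives: push (MAIN, PC=2), enter IRQ0 at PC=0 (depth now 1) [depth=1]
Event 16 (EXEC): [IRQ0] PC=0: INC 4 -> ACC=14 [depth=1]
Event 17 (EXEC): [IRQ0] PC=1: DEC 1 -> ACC=13 [depth=1]
Event 18 (EXEC): [IRQ0] PC=2: IRET -> resume MAIN at PC=2 (depth now 0) [depth=0]
Event 19 (EXEC): [MAIN] PC=2: NOP [depth=0]
Event 20 (EXEC): [MAIN] PC=3: INC 2 -> ACC=15 [depth=0]
Event 21 (INT 0): INT 0 arrives: push (MAIN, PC=4), enter IRQ0 at PC=0 (depth now 1) [depth=1]
Event 22 (INT 0): INT 0 arrives: push (IRQ0, PC=0), enter IRQ0 at PC=0 (depth now 2) [depth=2]
Event 23 (EXEC): [IRQ0] PC=0: INC 4 -> ACC=19 [depth=2]
Event 24 (EXEC): [IRQ0] PC=1: DEC 1 -> ACC=18 [depth=2]
Event 25 (EXEC): [IRQ0] PC=2: IRET -> resume IRQ0 at PC=0 (depth now 1) [depth=1]
Event 26 (EXEC): [IRQ0] PC=0: INC 4 -> ACC=22 [depth=1]
Event 27 (EXEC): [IRQ0] PC=1: DEC 1 -> ACC=21 [depth=1]
Event 28 (EXEC): [IRQ0] PC=2: IRET -> resume MAIN at PC=4 (depth now 0) [depth=0]
Event 29 (EXEC): [MAIN] PC=4: DEC 1 -> ACC=20 [depth=0]
Event 30 (EXEC): [MAIN] PC=5: NOP [depth=0]
Event 31 (EXEC): [MAIN] PC=6: HALT [depth=0]
Max depth observed: 2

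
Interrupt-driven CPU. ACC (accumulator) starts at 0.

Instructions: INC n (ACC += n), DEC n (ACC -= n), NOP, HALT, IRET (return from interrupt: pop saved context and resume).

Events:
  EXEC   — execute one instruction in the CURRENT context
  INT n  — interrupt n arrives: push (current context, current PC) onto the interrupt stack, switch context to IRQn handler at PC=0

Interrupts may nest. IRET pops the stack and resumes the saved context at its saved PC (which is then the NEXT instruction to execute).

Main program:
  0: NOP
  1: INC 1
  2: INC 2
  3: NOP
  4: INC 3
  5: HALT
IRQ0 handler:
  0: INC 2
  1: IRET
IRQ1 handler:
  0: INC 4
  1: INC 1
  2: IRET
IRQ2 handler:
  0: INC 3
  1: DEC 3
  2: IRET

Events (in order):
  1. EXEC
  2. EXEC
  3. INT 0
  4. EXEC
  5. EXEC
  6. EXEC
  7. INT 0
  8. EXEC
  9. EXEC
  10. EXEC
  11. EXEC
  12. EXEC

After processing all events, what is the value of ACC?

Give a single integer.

Answer: 10

Derivation:
Event 1 (EXEC): [MAIN] PC=0: NOP
Event 2 (EXEC): [MAIN] PC=1: INC 1 -> ACC=1
Event 3 (INT 0): INT 0 arrives: push (MAIN, PC=2), enter IRQ0 at PC=0 (depth now 1)
Event 4 (EXEC): [IRQ0] PC=0: INC 2 -> ACC=3
Event 5 (EXEC): [IRQ0] PC=1: IRET -> resume MAIN at PC=2 (depth now 0)
Event 6 (EXEC): [MAIN] PC=2: INC 2 -> ACC=5
Event 7 (INT 0): INT 0 arrives: push (MAIN, PC=3), enter IRQ0 at PC=0 (depth now 1)
Event 8 (EXEC): [IRQ0] PC=0: INC 2 -> ACC=7
Event 9 (EXEC): [IRQ0] PC=1: IRET -> resume MAIN at PC=3 (depth now 0)
Event 10 (EXEC): [MAIN] PC=3: NOP
Event 11 (EXEC): [MAIN] PC=4: INC 3 -> ACC=10
Event 12 (EXEC): [MAIN] PC=5: HALT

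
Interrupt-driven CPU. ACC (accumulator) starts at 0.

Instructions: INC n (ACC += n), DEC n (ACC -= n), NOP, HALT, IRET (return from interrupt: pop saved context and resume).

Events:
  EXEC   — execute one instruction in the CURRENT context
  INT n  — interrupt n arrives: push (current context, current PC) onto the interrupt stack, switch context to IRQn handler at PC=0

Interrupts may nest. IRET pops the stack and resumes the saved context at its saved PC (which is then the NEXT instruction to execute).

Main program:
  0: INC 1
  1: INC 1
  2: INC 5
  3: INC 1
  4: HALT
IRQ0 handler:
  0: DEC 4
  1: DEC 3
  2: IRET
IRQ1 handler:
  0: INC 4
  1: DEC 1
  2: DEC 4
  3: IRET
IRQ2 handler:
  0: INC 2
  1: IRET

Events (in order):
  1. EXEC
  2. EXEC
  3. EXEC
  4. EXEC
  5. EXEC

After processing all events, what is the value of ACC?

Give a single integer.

Event 1 (EXEC): [MAIN] PC=0: INC 1 -> ACC=1
Event 2 (EXEC): [MAIN] PC=1: INC 1 -> ACC=2
Event 3 (EXEC): [MAIN] PC=2: INC 5 -> ACC=7
Event 4 (EXEC): [MAIN] PC=3: INC 1 -> ACC=8
Event 5 (EXEC): [MAIN] PC=4: HALT

Answer: 8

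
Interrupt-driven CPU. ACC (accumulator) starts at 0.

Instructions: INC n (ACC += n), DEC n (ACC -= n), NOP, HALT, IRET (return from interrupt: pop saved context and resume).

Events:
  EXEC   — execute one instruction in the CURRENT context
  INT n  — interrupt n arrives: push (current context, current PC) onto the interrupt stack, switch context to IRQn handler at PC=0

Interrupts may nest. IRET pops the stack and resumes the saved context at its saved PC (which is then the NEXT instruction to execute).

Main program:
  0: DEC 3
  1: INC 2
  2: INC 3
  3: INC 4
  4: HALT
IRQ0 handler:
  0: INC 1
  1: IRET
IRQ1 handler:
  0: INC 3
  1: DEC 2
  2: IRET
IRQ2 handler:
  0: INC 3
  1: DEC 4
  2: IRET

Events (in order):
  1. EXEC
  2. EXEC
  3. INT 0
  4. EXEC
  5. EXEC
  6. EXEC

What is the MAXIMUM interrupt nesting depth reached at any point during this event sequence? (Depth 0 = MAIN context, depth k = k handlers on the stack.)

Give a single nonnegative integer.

Event 1 (EXEC): [MAIN] PC=0: DEC 3 -> ACC=-3 [depth=0]
Event 2 (EXEC): [MAIN] PC=1: INC 2 -> ACC=-1 [depth=0]
Event 3 (INT 0): INT 0 arrives: push (MAIN, PC=2), enter IRQ0 at PC=0 (depth now 1) [depth=1]
Event 4 (EXEC): [IRQ0] PC=0: INC 1 -> ACC=0 [depth=1]
Event 5 (EXEC): [IRQ0] PC=1: IRET -> resume MAIN at PC=2 (depth now 0) [depth=0]
Event 6 (EXEC): [MAIN] PC=2: INC 3 -> ACC=3 [depth=0]
Max depth observed: 1

Answer: 1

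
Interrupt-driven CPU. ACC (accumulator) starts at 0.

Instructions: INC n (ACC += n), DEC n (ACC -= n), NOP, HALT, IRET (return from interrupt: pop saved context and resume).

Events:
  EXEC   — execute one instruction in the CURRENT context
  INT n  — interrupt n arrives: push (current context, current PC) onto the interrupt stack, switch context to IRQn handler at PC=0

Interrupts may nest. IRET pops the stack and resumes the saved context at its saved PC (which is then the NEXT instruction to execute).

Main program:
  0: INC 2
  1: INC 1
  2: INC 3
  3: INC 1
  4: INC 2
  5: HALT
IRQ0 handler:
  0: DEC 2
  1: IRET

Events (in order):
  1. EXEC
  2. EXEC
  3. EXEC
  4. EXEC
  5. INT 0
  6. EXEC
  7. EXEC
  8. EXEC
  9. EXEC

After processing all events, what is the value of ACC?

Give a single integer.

Event 1 (EXEC): [MAIN] PC=0: INC 2 -> ACC=2
Event 2 (EXEC): [MAIN] PC=1: INC 1 -> ACC=3
Event 3 (EXEC): [MAIN] PC=2: INC 3 -> ACC=6
Event 4 (EXEC): [MAIN] PC=3: INC 1 -> ACC=7
Event 5 (INT 0): INT 0 arrives: push (MAIN, PC=4), enter IRQ0 at PC=0 (depth now 1)
Event 6 (EXEC): [IRQ0] PC=0: DEC 2 -> ACC=5
Event 7 (EXEC): [IRQ0] PC=1: IRET -> resume MAIN at PC=4 (depth now 0)
Event 8 (EXEC): [MAIN] PC=4: INC 2 -> ACC=7
Event 9 (EXEC): [MAIN] PC=5: HALT

Answer: 7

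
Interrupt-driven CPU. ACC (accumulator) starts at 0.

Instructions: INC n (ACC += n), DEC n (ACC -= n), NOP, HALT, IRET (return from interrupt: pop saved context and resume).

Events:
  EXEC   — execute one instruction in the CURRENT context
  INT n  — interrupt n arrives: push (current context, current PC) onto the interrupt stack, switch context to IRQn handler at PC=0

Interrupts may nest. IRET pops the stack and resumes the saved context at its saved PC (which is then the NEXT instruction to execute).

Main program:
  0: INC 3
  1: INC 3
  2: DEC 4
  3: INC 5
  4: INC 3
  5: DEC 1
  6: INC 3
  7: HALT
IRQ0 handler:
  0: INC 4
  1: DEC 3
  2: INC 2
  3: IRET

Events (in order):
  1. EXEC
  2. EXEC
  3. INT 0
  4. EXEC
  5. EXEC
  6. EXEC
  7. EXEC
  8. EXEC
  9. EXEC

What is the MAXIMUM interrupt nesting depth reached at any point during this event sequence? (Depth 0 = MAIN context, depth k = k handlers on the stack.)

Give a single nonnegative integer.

Event 1 (EXEC): [MAIN] PC=0: INC 3 -> ACC=3 [depth=0]
Event 2 (EXEC): [MAIN] PC=1: INC 3 -> ACC=6 [depth=0]
Event 3 (INT 0): INT 0 arrives: push (MAIN, PC=2), enter IRQ0 at PC=0 (depth now 1) [depth=1]
Event 4 (EXEC): [IRQ0] PC=0: INC 4 -> ACC=10 [depth=1]
Event 5 (EXEC): [IRQ0] PC=1: DEC 3 -> ACC=7 [depth=1]
Event 6 (EXEC): [IRQ0] PC=2: INC 2 -> ACC=9 [depth=1]
Event 7 (EXEC): [IRQ0] PC=3: IRET -> resume MAIN at PC=2 (depth now 0) [depth=0]
Event 8 (EXEC): [MAIN] PC=2: DEC 4 -> ACC=5 [depth=0]
Event 9 (EXEC): [MAIN] PC=3: INC 5 -> ACC=10 [depth=0]
Max depth observed: 1

Answer: 1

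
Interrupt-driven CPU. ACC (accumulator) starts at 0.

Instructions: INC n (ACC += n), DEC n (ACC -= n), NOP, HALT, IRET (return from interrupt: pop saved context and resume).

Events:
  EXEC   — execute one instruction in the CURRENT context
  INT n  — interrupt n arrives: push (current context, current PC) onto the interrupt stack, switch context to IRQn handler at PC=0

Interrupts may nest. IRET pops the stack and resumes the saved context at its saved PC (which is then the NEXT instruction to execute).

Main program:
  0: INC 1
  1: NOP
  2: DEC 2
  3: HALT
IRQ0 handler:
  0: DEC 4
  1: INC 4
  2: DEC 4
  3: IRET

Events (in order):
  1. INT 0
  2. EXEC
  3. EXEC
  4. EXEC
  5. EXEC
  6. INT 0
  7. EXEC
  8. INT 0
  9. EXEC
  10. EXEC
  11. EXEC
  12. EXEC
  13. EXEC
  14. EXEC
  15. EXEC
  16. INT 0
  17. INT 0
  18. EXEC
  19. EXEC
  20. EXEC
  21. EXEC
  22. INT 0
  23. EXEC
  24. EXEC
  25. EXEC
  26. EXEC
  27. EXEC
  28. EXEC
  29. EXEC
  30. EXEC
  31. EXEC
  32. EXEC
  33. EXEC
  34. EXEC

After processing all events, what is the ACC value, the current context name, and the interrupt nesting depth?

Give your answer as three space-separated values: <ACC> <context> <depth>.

Event 1 (INT 0): INT 0 arrives: push (MAIN, PC=0), enter IRQ0 at PC=0 (depth now 1)
Event 2 (EXEC): [IRQ0] PC=0: DEC 4 -> ACC=-4
Event 3 (EXEC): [IRQ0] PC=1: INC 4 -> ACC=0
Event 4 (EXEC): [IRQ0] PC=2: DEC 4 -> ACC=-4
Event 5 (EXEC): [IRQ0] PC=3: IRET -> resume MAIN at PC=0 (depth now 0)
Event 6 (INT 0): INT 0 arrives: push (MAIN, PC=0), enter IRQ0 at PC=0 (depth now 1)
Event 7 (EXEC): [IRQ0] PC=0: DEC 4 -> ACC=-8
Event 8 (INT 0): INT 0 arrives: push (IRQ0, PC=1), enter IRQ0 at PC=0 (depth now 2)
Event 9 (EXEC): [IRQ0] PC=0: DEC 4 -> ACC=-12
Event 10 (EXEC): [IRQ0] PC=1: INC 4 -> ACC=-8
Event 11 (EXEC): [IRQ0] PC=2: DEC 4 -> ACC=-12
Event 12 (EXEC): [IRQ0] PC=3: IRET -> resume IRQ0 at PC=1 (depth now 1)
Event 13 (EXEC): [IRQ0] PC=1: INC 4 -> ACC=-8
Event 14 (EXEC): [IRQ0] PC=2: DEC 4 -> ACC=-12
Event 15 (EXEC): [IRQ0] PC=3: IRET -> resume MAIN at PC=0 (depth now 0)
Event 16 (INT 0): INT 0 arrives: push (MAIN, PC=0), enter IRQ0 at PC=0 (depth now 1)
Event 17 (INT 0): INT 0 arrives: push (IRQ0, PC=0), enter IRQ0 at PC=0 (depth now 2)
Event 18 (EXEC): [IRQ0] PC=0: DEC 4 -> ACC=-16
Event 19 (EXEC): [IRQ0] PC=1: INC 4 -> ACC=-12
Event 20 (EXEC): [IRQ0] PC=2: DEC 4 -> ACC=-16
Event 21 (EXEC): [IRQ0] PC=3: IRET -> resume IRQ0 at PC=0 (depth now 1)
Event 22 (INT 0): INT 0 arrives: push (IRQ0, PC=0), enter IRQ0 at PC=0 (depth now 2)
Event 23 (EXEC): [IRQ0] PC=0: DEC 4 -> ACC=-20
Event 24 (EXEC): [IRQ0] PC=1: INC 4 -> ACC=-16
Event 25 (EXEC): [IRQ0] PC=2: DEC 4 -> ACC=-20
Event 26 (EXEC): [IRQ0] PC=3: IRET -> resume IRQ0 at PC=0 (depth now 1)
Event 27 (EXEC): [IRQ0] PC=0: DEC 4 -> ACC=-24
Event 28 (EXEC): [IRQ0] PC=1: INC 4 -> ACC=-20
Event 29 (EXEC): [IRQ0] PC=2: DEC 4 -> ACC=-24
Event 30 (EXEC): [IRQ0] PC=3: IRET -> resume MAIN at PC=0 (depth now 0)
Event 31 (EXEC): [MAIN] PC=0: INC 1 -> ACC=-23
Event 32 (EXEC): [MAIN] PC=1: NOP
Event 33 (EXEC): [MAIN] PC=2: DEC 2 -> ACC=-25
Event 34 (EXEC): [MAIN] PC=3: HALT

Answer: -25 MAIN 0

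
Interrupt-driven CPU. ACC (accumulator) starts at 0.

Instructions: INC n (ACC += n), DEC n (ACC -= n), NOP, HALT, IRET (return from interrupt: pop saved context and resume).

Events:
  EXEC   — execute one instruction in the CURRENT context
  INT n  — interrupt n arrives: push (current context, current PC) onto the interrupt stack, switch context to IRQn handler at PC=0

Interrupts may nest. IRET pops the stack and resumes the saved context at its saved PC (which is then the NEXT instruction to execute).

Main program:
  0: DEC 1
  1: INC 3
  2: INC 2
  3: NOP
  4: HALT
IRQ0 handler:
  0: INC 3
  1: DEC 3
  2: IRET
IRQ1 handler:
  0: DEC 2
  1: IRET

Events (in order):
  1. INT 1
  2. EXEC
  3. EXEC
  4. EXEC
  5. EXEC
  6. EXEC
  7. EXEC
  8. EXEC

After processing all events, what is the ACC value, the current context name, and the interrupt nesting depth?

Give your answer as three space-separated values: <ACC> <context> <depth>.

Event 1 (INT 1): INT 1 arrives: push (MAIN, PC=0), enter IRQ1 at PC=0 (depth now 1)
Event 2 (EXEC): [IRQ1] PC=0: DEC 2 -> ACC=-2
Event 3 (EXEC): [IRQ1] PC=1: IRET -> resume MAIN at PC=0 (depth now 0)
Event 4 (EXEC): [MAIN] PC=0: DEC 1 -> ACC=-3
Event 5 (EXEC): [MAIN] PC=1: INC 3 -> ACC=0
Event 6 (EXEC): [MAIN] PC=2: INC 2 -> ACC=2
Event 7 (EXEC): [MAIN] PC=3: NOP
Event 8 (EXEC): [MAIN] PC=4: HALT

Answer: 2 MAIN 0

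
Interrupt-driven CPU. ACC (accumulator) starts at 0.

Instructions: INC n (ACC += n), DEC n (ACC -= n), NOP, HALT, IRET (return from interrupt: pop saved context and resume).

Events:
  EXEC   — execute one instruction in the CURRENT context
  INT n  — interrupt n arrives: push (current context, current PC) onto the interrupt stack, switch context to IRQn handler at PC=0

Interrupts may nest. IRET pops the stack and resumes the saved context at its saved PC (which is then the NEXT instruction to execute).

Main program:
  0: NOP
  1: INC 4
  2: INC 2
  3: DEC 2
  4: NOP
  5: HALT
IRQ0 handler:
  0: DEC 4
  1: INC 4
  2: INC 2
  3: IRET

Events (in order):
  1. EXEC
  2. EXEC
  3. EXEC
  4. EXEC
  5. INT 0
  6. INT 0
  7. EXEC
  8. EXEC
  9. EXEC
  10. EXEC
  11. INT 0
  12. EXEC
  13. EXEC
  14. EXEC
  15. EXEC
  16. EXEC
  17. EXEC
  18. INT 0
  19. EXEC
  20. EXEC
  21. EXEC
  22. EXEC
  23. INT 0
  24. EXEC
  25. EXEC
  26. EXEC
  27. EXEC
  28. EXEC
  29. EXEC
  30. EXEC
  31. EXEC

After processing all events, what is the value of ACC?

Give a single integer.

Answer: 14

Derivation:
Event 1 (EXEC): [MAIN] PC=0: NOP
Event 2 (EXEC): [MAIN] PC=1: INC 4 -> ACC=4
Event 3 (EXEC): [MAIN] PC=2: INC 2 -> ACC=6
Event 4 (EXEC): [MAIN] PC=3: DEC 2 -> ACC=4
Event 5 (INT 0): INT 0 arrives: push (MAIN, PC=4), enter IRQ0 at PC=0 (depth now 1)
Event 6 (INT 0): INT 0 arrives: push (IRQ0, PC=0), enter IRQ0 at PC=0 (depth now 2)
Event 7 (EXEC): [IRQ0] PC=0: DEC 4 -> ACC=0
Event 8 (EXEC): [IRQ0] PC=1: INC 4 -> ACC=4
Event 9 (EXEC): [IRQ0] PC=2: INC 2 -> ACC=6
Event 10 (EXEC): [IRQ0] PC=3: IRET -> resume IRQ0 at PC=0 (depth now 1)
Event 11 (INT 0): INT 0 arrives: push (IRQ0, PC=0), enter IRQ0 at PC=0 (depth now 2)
Event 12 (EXEC): [IRQ0] PC=0: DEC 4 -> ACC=2
Event 13 (EXEC): [IRQ0] PC=1: INC 4 -> ACC=6
Event 14 (EXEC): [IRQ0] PC=2: INC 2 -> ACC=8
Event 15 (EXEC): [IRQ0] PC=3: IRET -> resume IRQ0 at PC=0 (depth now 1)
Event 16 (EXEC): [IRQ0] PC=0: DEC 4 -> ACC=4
Event 17 (EXEC): [IRQ0] PC=1: INC 4 -> ACC=8
Event 18 (INT 0): INT 0 arrives: push (IRQ0, PC=2), enter IRQ0 at PC=0 (depth now 2)
Event 19 (EXEC): [IRQ0] PC=0: DEC 4 -> ACC=4
Event 20 (EXEC): [IRQ0] PC=1: INC 4 -> ACC=8
Event 21 (EXEC): [IRQ0] PC=2: INC 2 -> ACC=10
Event 22 (EXEC): [IRQ0] PC=3: IRET -> resume IRQ0 at PC=2 (depth now 1)
Event 23 (INT 0): INT 0 arrives: push (IRQ0, PC=2), enter IRQ0 at PC=0 (depth now 2)
Event 24 (EXEC): [IRQ0] PC=0: DEC 4 -> ACC=6
Event 25 (EXEC): [IRQ0] PC=1: INC 4 -> ACC=10
Event 26 (EXEC): [IRQ0] PC=2: INC 2 -> ACC=12
Event 27 (EXEC): [IRQ0] PC=3: IRET -> resume IRQ0 at PC=2 (depth now 1)
Event 28 (EXEC): [IRQ0] PC=2: INC 2 -> ACC=14
Event 29 (EXEC): [IRQ0] PC=3: IRET -> resume MAIN at PC=4 (depth now 0)
Event 30 (EXEC): [MAIN] PC=4: NOP
Event 31 (EXEC): [MAIN] PC=5: HALT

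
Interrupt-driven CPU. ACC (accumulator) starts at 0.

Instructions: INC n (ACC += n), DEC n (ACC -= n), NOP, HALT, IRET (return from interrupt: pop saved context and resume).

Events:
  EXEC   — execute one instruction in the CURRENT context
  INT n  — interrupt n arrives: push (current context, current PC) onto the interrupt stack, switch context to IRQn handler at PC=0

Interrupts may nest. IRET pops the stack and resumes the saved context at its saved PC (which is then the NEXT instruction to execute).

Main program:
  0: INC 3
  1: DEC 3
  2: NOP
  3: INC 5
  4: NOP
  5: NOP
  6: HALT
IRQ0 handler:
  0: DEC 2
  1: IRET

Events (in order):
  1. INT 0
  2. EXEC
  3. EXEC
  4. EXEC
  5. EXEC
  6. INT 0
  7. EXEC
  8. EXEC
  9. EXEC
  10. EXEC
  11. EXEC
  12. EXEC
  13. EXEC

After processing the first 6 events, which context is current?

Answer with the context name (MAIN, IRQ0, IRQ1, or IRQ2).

Answer: IRQ0

Derivation:
Event 1 (INT 0): INT 0 arrives: push (MAIN, PC=0), enter IRQ0 at PC=0 (depth now 1)
Event 2 (EXEC): [IRQ0] PC=0: DEC 2 -> ACC=-2
Event 3 (EXEC): [IRQ0] PC=1: IRET -> resume MAIN at PC=0 (depth now 0)
Event 4 (EXEC): [MAIN] PC=0: INC 3 -> ACC=1
Event 5 (EXEC): [MAIN] PC=1: DEC 3 -> ACC=-2
Event 6 (INT 0): INT 0 arrives: push (MAIN, PC=2), enter IRQ0 at PC=0 (depth now 1)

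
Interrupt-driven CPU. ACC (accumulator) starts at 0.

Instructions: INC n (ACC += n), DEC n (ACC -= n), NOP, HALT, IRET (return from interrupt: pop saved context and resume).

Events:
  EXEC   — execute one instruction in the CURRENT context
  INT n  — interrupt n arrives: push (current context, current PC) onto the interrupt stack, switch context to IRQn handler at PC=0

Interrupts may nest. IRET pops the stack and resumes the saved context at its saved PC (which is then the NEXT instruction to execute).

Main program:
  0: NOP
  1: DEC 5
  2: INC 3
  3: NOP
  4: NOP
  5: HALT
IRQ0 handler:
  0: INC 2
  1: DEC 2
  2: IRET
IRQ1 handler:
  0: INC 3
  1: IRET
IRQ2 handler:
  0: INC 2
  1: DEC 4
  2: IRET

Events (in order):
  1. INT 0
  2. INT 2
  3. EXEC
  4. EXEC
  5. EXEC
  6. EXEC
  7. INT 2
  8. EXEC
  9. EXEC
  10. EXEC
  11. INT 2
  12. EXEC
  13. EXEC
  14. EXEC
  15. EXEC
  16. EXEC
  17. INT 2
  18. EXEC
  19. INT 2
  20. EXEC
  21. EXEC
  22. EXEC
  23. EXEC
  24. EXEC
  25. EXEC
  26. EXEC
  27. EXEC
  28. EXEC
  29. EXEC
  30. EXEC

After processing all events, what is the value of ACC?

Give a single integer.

Answer: -12

Derivation:
Event 1 (INT 0): INT 0 arrives: push (MAIN, PC=0), enter IRQ0 at PC=0 (depth now 1)
Event 2 (INT 2): INT 2 arrives: push (IRQ0, PC=0), enter IRQ2 at PC=0 (depth now 2)
Event 3 (EXEC): [IRQ2] PC=0: INC 2 -> ACC=2
Event 4 (EXEC): [IRQ2] PC=1: DEC 4 -> ACC=-2
Event 5 (EXEC): [IRQ2] PC=2: IRET -> resume IRQ0 at PC=0 (depth now 1)
Event 6 (EXEC): [IRQ0] PC=0: INC 2 -> ACC=0
Event 7 (INT 2): INT 2 arrives: push (IRQ0, PC=1), enter IRQ2 at PC=0 (depth now 2)
Event 8 (EXEC): [IRQ2] PC=0: INC 2 -> ACC=2
Event 9 (EXEC): [IRQ2] PC=1: DEC 4 -> ACC=-2
Event 10 (EXEC): [IRQ2] PC=2: IRET -> resume IRQ0 at PC=1 (depth now 1)
Event 11 (INT 2): INT 2 arrives: push (IRQ0, PC=1), enter IRQ2 at PC=0 (depth now 2)
Event 12 (EXEC): [IRQ2] PC=0: INC 2 -> ACC=0
Event 13 (EXEC): [IRQ2] PC=1: DEC 4 -> ACC=-4
Event 14 (EXEC): [IRQ2] PC=2: IRET -> resume IRQ0 at PC=1 (depth now 1)
Event 15 (EXEC): [IRQ0] PC=1: DEC 2 -> ACC=-6
Event 16 (EXEC): [IRQ0] PC=2: IRET -> resume MAIN at PC=0 (depth now 0)
Event 17 (INT 2): INT 2 arrives: push (MAIN, PC=0), enter IRQ2 at PC=0 (depth now 1)
Event 18 (EXEC): [IRQ2] PC=0: INC 2 -> ACC=-4
Event 19 (INT 2): INT 2 arrives: push (IRQ2, PC=1), enter IRQ2 at PC=0 (depth now 2)
Event 20 (EXEC): [IRQ2] PC=0: INC 2 -> ACC=-2
Event 21 (EXEC): [IRQ2] PC=1: DEC 4 -> ACC=-6
Event 22 (EXEC): [IRQ2] PC=2: IRET -> resume IRQ2 at PC=1 (depth now 1)
Event 23 (EXEC): [IRQ2] PC=1: DEC 4 -> ACC=-10
Event 24 (EXEC): [IRQ2] PC=2: IRET -> resume MAIN at PC=0 (depth now 0)
Event 25 (EXEC): [MAIN] PC=0: NOP
Event 26 (EXEC): [MAIN] PC=1: DEC 5 -> ACC=-15
Event 27 (EXEC): [MAIN] PC=2: INC 3 -> ACC=-12
Event 28 (EXEC): [MAIN] PC=3: NOP
Event 29 (EXEC): [MAIN] PC=4: NOP
Event 30 (EXEC): [MAIN] PC=5: HALT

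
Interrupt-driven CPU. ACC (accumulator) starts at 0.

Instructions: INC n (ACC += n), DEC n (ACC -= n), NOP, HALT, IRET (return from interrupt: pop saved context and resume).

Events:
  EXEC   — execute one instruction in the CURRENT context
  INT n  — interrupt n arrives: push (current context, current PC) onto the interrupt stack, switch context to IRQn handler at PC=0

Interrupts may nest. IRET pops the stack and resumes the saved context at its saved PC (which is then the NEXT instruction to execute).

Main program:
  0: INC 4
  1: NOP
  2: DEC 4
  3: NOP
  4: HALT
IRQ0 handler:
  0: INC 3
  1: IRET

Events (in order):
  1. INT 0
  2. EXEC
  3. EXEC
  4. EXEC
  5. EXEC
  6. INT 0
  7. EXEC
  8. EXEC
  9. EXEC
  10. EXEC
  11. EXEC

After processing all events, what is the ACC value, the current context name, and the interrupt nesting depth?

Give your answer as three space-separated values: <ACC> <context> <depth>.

Answer: 6 MAIN 0

Derivation:
Event 1 (INT 0): INT 0 arrives: push (MAIN, PC=0), enter IRQ0 at PC=0 (depth now 1)
Event 2 (EXEC): [IRQ0] PC=0: INC 3 -> ACC=3
Event 3 (EXEC): [IRQ0] PC=1: IRET -> resume MAIN at PC=0 (depth now 0)
Event 4 (EXEC): [MAIN] PC=0: INC 4 -> ACC=7
Event 5 (EXEC): [MAIN] PC=1: NOP
Event 6 (INT 0): INT 0 arrives: push (MAIN, PC=2), enter IRQ0 at PC=0 (depth now 1)
Event 7 (EXEC): [IRQ0] PC=0: INC 3 -> ACC=10
Event 8 (EXEC): [IRQ0] PC=1: IRET -> resume MAIN at PC=2 (depth now 0)
Event 9 (EXEC): [MAIN] PC=2: DEC 4 -> ACC=6
Event 10 (EXEC): [MAIN] PC=3: NOP
Event 11 (EXEC): [MAIN] PC=4: HALT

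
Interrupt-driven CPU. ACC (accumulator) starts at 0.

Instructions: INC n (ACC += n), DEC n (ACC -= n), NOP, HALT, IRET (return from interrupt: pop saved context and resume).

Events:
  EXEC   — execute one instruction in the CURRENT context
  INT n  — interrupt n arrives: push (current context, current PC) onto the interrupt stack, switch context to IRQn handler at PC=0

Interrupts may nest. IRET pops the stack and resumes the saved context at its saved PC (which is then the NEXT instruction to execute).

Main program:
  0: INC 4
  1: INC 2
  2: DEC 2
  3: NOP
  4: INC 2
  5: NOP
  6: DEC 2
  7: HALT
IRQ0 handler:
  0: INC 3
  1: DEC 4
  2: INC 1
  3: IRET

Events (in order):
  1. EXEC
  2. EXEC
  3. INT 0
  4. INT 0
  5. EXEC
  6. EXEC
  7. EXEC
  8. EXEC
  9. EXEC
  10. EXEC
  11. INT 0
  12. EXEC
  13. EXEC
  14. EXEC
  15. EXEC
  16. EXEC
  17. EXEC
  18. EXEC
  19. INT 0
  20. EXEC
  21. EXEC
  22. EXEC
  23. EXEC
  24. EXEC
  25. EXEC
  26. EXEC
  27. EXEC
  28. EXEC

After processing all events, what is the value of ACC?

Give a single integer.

Answer: 4

Derivation:
Event 1 (EXEC): [MAIN] PC=0: INC 4 -> ACC=4
Event 2 (EXEC): [MAIN] PC=1: INC 2 -> ACC=6
Event 3 (INT 0): INT 0 arrives: push (MAIN, PC=2), enter IRQ0 at PC=0 (depth now 1)
Event 4 (INT 0): INT 0 arrives: push (IRQ0, PC=0), enter IRQ0 at PC=0 (depth now 2)
Event 5 (EXEC): [IRQ0] PC=0: INC 3 -> ACC=9
Event 6 (EXEC): [IRQ0] PC=1: DEC 4 -> ACC=5
Event 7 (EXEC): [IRQ0] PC=2: INC 1 -> ACC=6
Event 8 (EXEC): [IRQ0] PC=3: IRET -> resume IRQ0 at PC=0 (depth now 1)
Event 9 (EXEC): [IRQ0] PC=0: INC 3 -> ACC=9
Event 10 (EXEC): [IRQ0] PC=1: DEC 4 -> ACC=5
Event 11 (INT 0): INT 0 arrives: push (IRQ0, PC=2), enter IRQ0 at PC=0 (depth now 2)
Event 12 (EXEC): [IRQ0] PC=0: INC 3 -> ACC=8
Event 13 (EXEC): [IRQ0] PC=1: DEC 4 -> ACC=4
Event 14 (EXEC): [IRQ0] PC=2: INC 1 -> ACC=5
Event 15 (EXEC): [IRQ0] PC=3: IRET -> resume IRQ0 at PC=2 (depth now 1)
Event 16 (EXEC): [IRQ0] PC=2: INC 1 -> ACC=6
Event 17 (EXEC): [IRQ0] PC=3: IRET -> resume MAIN at PC=2 (depth now 0)
Event 18 (EXEC): [MAIN] PC=2: DEC 2 -> ACC=4
Event 19 (INT 0): INT 0 arrives: push (MAIN, PC=3), enter IRQ0 at PC=0 (depth now 1)
Event 20 (EXEC): [IRQ0] PC=0: INC 3 -> ACC=7
Event 21 (EXEC): [IRQ0] PC=1: DEC 4 -> ACC=3
Event 22 (EXEC): [IRQ0] PC=2: INC 1 -> ACC=4
Event 23 (EXEC): [IRQ0] PC=3: IRET -> resume MAIN at PC=3 (depth now 0)
Event 24 (EXEC): [MAIN] PC=3: NOP
Event 25 (EXEC): [MAIN] PC=4: INC 2 -> ACC=6
Event 26 (EXEC): [MAIN] PC=5: NOP
Event 27 (EXEC): [MAIN] PC=6: DEC 2 -> ACC=4
Event 28 (EXEC): [MAIN] PC=7: HALT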